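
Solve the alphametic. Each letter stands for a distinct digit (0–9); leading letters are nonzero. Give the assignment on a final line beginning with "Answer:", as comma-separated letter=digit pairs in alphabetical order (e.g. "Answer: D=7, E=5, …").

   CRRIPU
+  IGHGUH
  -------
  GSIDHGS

Step 1. [col 1: U + H ≡ S (mod 10)] no forcing yet in column 1 (carry-in 0); S=5 is free and consistent — try it. So S=5.
Step 2. [col 1: U + H ≡ S (mod 10)] no forcing yet in column 1 (carry-in 0); H=8 is free and consistent — try it ⇒ H=8.
Step 3. [col 1: U + H ≡ S (mod 10)] column 1: given H=8, S=5, carry-in 0, and digits 5,8 already taken and all letters distinct, U+H≡S (mod 10) forces U=7 ⇒ U=7.
Step 4. [col 2: P + U ≡ G (mod 10)] column 2 (P + U ≡ G (mod 10), carry-in 1) doesn't pin P yet; pick P=3 and continue, so P=3.
Step 5. [col 2: P + U ≡ G (mod 10)] in column 2 we have P+U≡G with carry-in 1; given P=3, U=7 and digits 3,5,7,8 already taken and all letters distinct, that pins G to 1. So G=1.
Step 6. [col 3: I + G ≡ H (mod 10)] from column 3 (G=1, H=8, carry-in 1, digits 1,3,5,7,8 already taken and all letters distinct): I must equal 6. So I=6.
Step 7. [col 4: R + H ≡ D (mod 10)] column 4 (R + H ≡ D (mod 10), carry-in 0) doesn't pin D yet; pick D=2 and continue ⇒ D=2.
Step 8. [col 4: R + H ≡ D (mod 10)] column 4: given H=8, D=2, carry-in 0, and digits 1,2,3,5,6,7,8 already taken and all letters distinct, R+H≡D (mod 10) forces R=4 ⇒ R=4.
Step 9. [col 6: C + I ≡ S (mod 10)] column 6 reads C+I+carry(0)=S with I=6, S=5; with digits 1,2,3,4,5,6,7,8 already taken and all letters distinct, the only value for C is 9. So C=9.

Answer: C=9, D=2, G=1, H=8, I=6, P=3, R=4, S=5, U=7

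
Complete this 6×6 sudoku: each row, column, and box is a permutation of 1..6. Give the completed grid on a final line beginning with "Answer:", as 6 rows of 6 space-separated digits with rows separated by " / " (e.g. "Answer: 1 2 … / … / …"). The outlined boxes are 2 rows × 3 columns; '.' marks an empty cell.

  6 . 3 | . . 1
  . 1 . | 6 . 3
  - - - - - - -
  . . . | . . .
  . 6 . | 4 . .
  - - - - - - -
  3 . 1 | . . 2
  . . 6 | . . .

Step 1. [r5c4∈{5}] r5c4 has the single candidate 5, so r5c4=5.
Step 2. [r4c5∈{1,2,3,5}] across row 4, 3 lands solely at r4c5 ⇒ r4c5=3.
Step 3. [r5c2∈{4}] r5c2 has the single candidate 4, so r5c2=4.
Step 4. [r4c6∈{5}] r4c6 is down to just 5, so r4c6=5.
Step 5. [r4c3∈{2}] r4c3 has the single candidate 2 ⇒ r4c3=2.
Step 6. [r1c5∈{2,4,5}] 4 has one home in row 1: r1c5 ⇒ r1c5=4.
Step 7. [r1c2∈{2,5}] row 1 places 5 nowhere but r1c2. So r1c2=5.
Step 8. [r2c1∈{2,4}] across box 1, 2 lands solely at r2c1, so r2c1=2.
Step 9. [r3c5∈{1,2,6}] across col 5, 2 lands solely at r3c5 ⇒ r3c5=2.
Step 10. [r3c1∈{1,4,5}] col 1 places 4 nowhere but r3c1. So r3c1=4.
Step 11. [r6c5∈{1}] r6c5's peers cover all but 1. So r6c5=1.
Step 12. [r3c6∈{6}] r3c6 is down to just 6, so r3c6=6.
Step 13. [r2c5∈{5}] only 5 remains possible at r2c5, so r2c5=5.
Step 14. [r4c1∈{1}] only 1 remains possible at r4c1, so r4c1=1.
Step 15. [r5c5∈{6}] r5c5 has the single candidate 6 ⇒ r5c5=6.
Step 16. [r6c6∈{4}] only 4 remains possible at r6c6 ⇒ r6c6=4.
Step 17. [r6c4∈{3}] nothing but 3 survives at r6c4, so r6c4=3.
Step 18. [r3c4∈{1}] only 1 remains possible at r3c4 ⇒ r3c4=1.
Step 19. [r1c4∈{2}] r1c4 is down to just 2, so r1c4=2.
Step 20. [r3c2∈{3}] only 3 remains possible at r3c2, so r3c2=3.
Step 21. [r2c3∈{4}] r2c3's peers cover all but 4, so r2c3=4.
Step 22. [r3c3∈{5}] nothing but 5 survives at r3c3 ⇒ r3c3=5.
Step 23. [r6c2∈{2}] r6c2 is down to just 2, so r6c2=2.
Step 24. [r6c1∈{5}] r6c1 has the single candidate 5. So r6c1=5.

Answer: 6 5 3 2 4 1 / 2 1 4 6 5 3 / 4 3 5 1 2 6 / 1 6 2 4 3 5 / 3 4 1 5 6 2 / 5 2 6 3 1 4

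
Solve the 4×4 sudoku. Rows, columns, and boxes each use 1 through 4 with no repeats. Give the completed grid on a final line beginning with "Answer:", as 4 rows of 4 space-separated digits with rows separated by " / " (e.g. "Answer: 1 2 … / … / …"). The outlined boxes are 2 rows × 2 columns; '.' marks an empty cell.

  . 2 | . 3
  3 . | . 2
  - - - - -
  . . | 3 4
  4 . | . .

Step 1. [r1c1∈{1}] r1c1's peers cover all but 1 ⇒ r1c1=1.
Step 2. [r4c4∈{1}] r4c4's peers cover all but 1, so r4c4=1.
Step 3. [r2c2∈{4}] r2c2's peers cover all but 4. So r2c2=4.
Step 4. [r3c1∈{2}] r3c1's peers cover all but 2, so r3c1=2.
Step 5. [r3c2∈{1}] only 1 remains possible at r3c2, so r3c2=1.
Step 6. [r4c2∈{3}] r4c2 is down to just 3. So r4c2=3.
Step 7. [r4c3∈{2}] nothing but 2 survives at r4c3 ⇒ r4c3=2.
Step 8. [r2c3∈{1}] nothing but 1 survives at r2c3. So r2c3=1.
Step 9. [r1c3∈{4}] only 4 remains possible at r1c3 ⇒ r1c3=4.

Answer: 1 2 4 3 / 3 4 1 2 / 2 1 3 4 / 4 3 2 1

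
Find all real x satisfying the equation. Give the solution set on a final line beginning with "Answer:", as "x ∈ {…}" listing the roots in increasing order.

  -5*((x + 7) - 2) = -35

Step 1. [-5*((x + 7) - 2) = -35] -5 out front; divide by -5, so div: (x + 7) - 2 = 7.
Step 2. [(x + 7) - 2 = 7] add 2: x sits inside (… - 2) ⇒ sub: x + 7 = 9.
Step 3. [x + 7 = 9] +7 is outermost — subtract 7 both sides, so sub: x = 2.

Answer: x ∈ {2}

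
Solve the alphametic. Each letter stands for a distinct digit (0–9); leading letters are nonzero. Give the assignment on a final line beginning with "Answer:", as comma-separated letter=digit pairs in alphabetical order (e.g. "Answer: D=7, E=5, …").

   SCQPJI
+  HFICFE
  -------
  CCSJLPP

Step 1. [col 1: I + E ≡ P (mod 10)] several values work for E in column 1 (I + E ≡ P (mod 10), carry-in 0); try E=8, so E=8.
Step 2. [col 1: I + E ≡ P (mod 10)] no forcing yet in column 1 (carry-in 0); P=4 is free and consistent — try it, so P=4.
Step 3. [col 1: I + E ≡ P (mod 10)] column 1: given E=8, P=4, carry-in 0, and digits 4,8 already taken and all letters distinct, I+E≡P (mod 10) forces I=6. So I=6.
Step 4. [C] C is the leading digit of a 7-digit sum of two 6-digit numbers; the final carry is exactly 1 ⇒ C=1.
Step 5. [col 2: J + F ≡ P (mod 10)] several values work for J in column 2 (J + F ≡ P (mod 10), carry-in 1); try J=3 ⇒ J=3.
Step 6. [col 2: J + F ≡ P (mod 10)] column 2: given J=3, P=4, carry-in 1, and digits 1,3,4,6,8 already taken and all letters distinct, J+F≡P (mod 10) forces F=0, so F=0.
Step 7. [col 3: P + C ≡ L (mod 10)] from column 3 (P=4, C=1, carry-in 0, digits 0,1,3,4,6,8 already taken and all letters distinct): L must equal 5, so L=5.
Step 8. [col 4: Q + I ≡ J (mod 10)] column 4 reads Q+I+carry(0)=J with I=6, J=3; with digits 0,1,3,4,5,6,8 already taken and all letters distinct, the only value for Q is 7. So Q=7.
Step 9. [col 5: C + F ≡ S (mod 10)] from column 5 (C=1, F=0, carry-in 1, digits 0,1,3,4,5,6,7,8 already taken and all letters distinct): S must equal 2. So S=2.
Step 10. [col 6: S + H ≡ C (mod 10)] column 6: given S=2, C=1, carry-in 0, and digits 0,1,2,3,4,5,6,7,8 already taken and all letters distinct, S+H≡C (mod 10) forces H=9 ⇒ H=9.

Answer: C=1, E=8, F=0, H=9, I=6, J=3, L=5, P=4, Q=7, S=2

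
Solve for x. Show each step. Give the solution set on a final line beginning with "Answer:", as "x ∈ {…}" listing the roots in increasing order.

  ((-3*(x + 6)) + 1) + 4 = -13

Step 1. [((-3*(x + 6)) + 1) + 4 = -13] subtract 4: x sits inside (… + 4). So sub: (-3*(x + 6)) + 1 = -17.
Step 2. [(-3*(x + 6)) + 1 = -17] peel the +1: subtract 1 from each side ⇒ sub: -3*(x + 6) = -18.
Step 3. [-3*(x + 6) = -18] -3 out front; divide by -3. So div: x + 6 = 6.
Step 4. [x + 6 = 6] subtract 6: x sits inside (… + 6). So sub: x = 0.

Answer: x ∈ {0}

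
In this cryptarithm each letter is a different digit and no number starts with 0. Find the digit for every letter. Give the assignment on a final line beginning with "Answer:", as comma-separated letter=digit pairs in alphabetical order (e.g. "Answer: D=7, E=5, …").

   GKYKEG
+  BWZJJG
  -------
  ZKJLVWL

Step 1. [Z] Z is the leading digit of a 7-digit sum of two 6-digit numbers; the final carry is exactly 1, so Z=1.
Step 2. [col 1: G + G ≡ L (mod 10)] several values work for L in column 1 (G + G ≡ L (mod 10), carry-in 0); try L=6, so L=6.
Step 3. [col 1: G + G ≡ L (mod 10)] G=3 is one option consistent with column 1 (G + G ≡ L (mod 10), carry-in 0) — take it. So G=3.
Step 4. [col 2: E + J ≡ W (mod 10)] column 2 (E + J ≡ W (mod 10), carry-in 0) doesn't pin W yet; pick W=5 and continue. So W=5.
Step 5. [col 2: E + J ≡ W (mod 10)] E=8 is one option consistent with column 2 (E + J ≡ W (mod 10), carry-in 0) — take it, so E=8.
Step 6. [col 2: E + J ≡ W (mod 10)] from column 2 (E=8, W=5, carry-in 0, digits 1,3,5,6,8 already taken and all letters distinct): J must equal 7 ⇒ J=7.
Step 7. [col 3: K + J ≡ V (mod 10)] no forcing yet in column 3 (carry-in 1); V=0 is free and consistent — try it, so V=0.
Step 8. [col 3: K + J ≡ V (mod 10)] column 3: given J=7, V=0, carry-in 1, and digits 0,1,3,5,6,7,8 already taken and all letters distinct, K+J≡V (mod 10) forces K=2. So K=2.
Step 9. [col 4: Y + Z ≡ L (mod 10)] in column 4 we have Y+Z≡L with carry-in 1; given Z=1, L=6 and digits 0,1,2,3,5,6,7,8 already taken and all letters distinct, that pins Y to 4, so Y=4.
Step 10. [col 6: G + B ≡ K (mod 10)] column 6 reads G+B+carry(0)=K with G=3, K=2; with digits 0,1,2,3,4,5,6,7,8 already taken and all letters distinct, the only value for B is 9. So B=9.

Answer: B=9, E=8, G=3, J=7, K=2, L=6, V=0, W=5, Y=4, Z=1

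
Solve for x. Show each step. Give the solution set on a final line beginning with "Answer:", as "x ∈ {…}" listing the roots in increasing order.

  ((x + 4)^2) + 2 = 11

Step 1. [((x + 4)^2) + 2 = 11] subtract 2: x sits inside (… + 2). So sub: (x + 4)^2 = 9.
Step 2. [(x + 4)^2 = 9] √ both sides: 9 ≥ 0 gives two branches. So sqrt: x + 4 = 3 or -3.
Step 3. [x + 4 = 3 or -3] 4 comes off first (subtract 4), so sub: x = -1 or -7.

Answer: x ∈ {-7, -1}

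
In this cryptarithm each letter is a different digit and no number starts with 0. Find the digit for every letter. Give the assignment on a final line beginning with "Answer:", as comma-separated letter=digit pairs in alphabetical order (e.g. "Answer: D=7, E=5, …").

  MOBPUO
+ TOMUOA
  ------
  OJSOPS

Step 1. [col 1: O + A ≡ S (mod 10)] several values work for S in column 1 (O + A ≡ S (mod 10), carry-in 0); try S=0 ⇒ S=0.
Step 2. [col 1: O + A ≡ S (mod 10)] A=2 is one option consistent with column 1 (O + A ≡ S (mod 10), carry-in 0) — take it ⇒ A=2.
Step 3. [col 1: O + A ≡ S (mod 10)] column 1: given A=2, S=0, carry-in 0, and digits 0,2 already taken and all letters distinct, O+A≡S (mod 10) forces O=8. So O=8.
Step 4. [col 2: U + O ≡ P (mod 10)] several values work for P in column 2 (U + O ≡ P (mod 10), carry-in 1); try P=3 ⇒ P=3.
Step 5. [col 2: U + O ≡ P (mod 10)] from column 2 (O=8, P=3, carry-in 1, digits 0,2,3,8 already taken and all letters distinct): U must equal 4, so U=4.
Step 6. [col 4: B + M ≡ S (mod 10)] no forcing yet in column 4 (carry-in 0); M=1 is free and consistent — try it, so M=1.
Step 7. [col 4: B + M ≡ S (mod 10)] column 4 reads B+M+carry(0)=S with M=1, S=0; with digits 0,1,2,3,4,8 already taken and all letters distinct, the only value for B is 9. So B=9.
Step 8. [col 5: O + O ≡ J (mod 10)] column 5: given O=8, carry-in 1, and digits 0,1,2,3,4,8,9 already taken and all letters distinct, O+O≡J (mod 10) forces J=7 ⇒ J=7.
Step 9. [col 6: M + T ≡ O (mod 10)] column 6: given M=1, O=8, carry-in 1, and digits 0,1,2,3,4,7,8,9 already taken and all letters distinct, M+T≡O (mod 10) forces T=6, so T=6.

Answer: A=2, B=9, J=7, M=1, O=8, P=3, S=0, T=6, U=4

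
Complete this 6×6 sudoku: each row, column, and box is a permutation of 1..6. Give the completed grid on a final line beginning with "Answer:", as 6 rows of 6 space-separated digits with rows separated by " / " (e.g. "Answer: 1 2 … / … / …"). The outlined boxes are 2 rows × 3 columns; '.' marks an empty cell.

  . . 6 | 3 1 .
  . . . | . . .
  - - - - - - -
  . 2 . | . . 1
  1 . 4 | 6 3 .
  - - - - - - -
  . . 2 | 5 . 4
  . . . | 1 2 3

Step 1. [r4c2∈{5}] r4c2 is down to just 5. So r4c2=5.
Step 2. [r2c4∈{2,4}] in col 4, 2 fits only at r2c4 ⇒ r2c4=2.
Step 3. [r2c5∈{4,5,6}] r2c5 is the only open cell in box 2 admitting 4. So r2c5=4.
Step 4. [r5c2∈{1,3,6}] r5c2 is the only open cell in row 5 admitting 1, so r5c2=1.
Step 5. [r3c1∈{3,6}] row 3 places 6 nowhere but r3c1 ⇒ r3c1=6.
Step 6. [r1c1∈{2,4,5}] r1c1 is the only open cell in row 1 admitting 2. So r1c1=2.
Step 7. [r2c3∈{1,3,5}] in row 2, 1 fits only at r2c3 ⇒ r2c3=1.
Step 8. [r2c1∈{3,5}] 5 has one home in box 1: r2c1, so r2c1=5.
Step 9. [r6c1∈{4}] r6c1's peers cover all but 4. So r6c1=4.
Step 10. [r5c1∈{3}] r5c1 is down to just 3. So r5c1=3.
Step 11. [r2c2∈{3}] only 3 remains possible at r2c2, so r2c2=3.
Step 12. [r2c6∈{6}] r2c6 is down to just 6. So r2c6=6.
Step 13. [r6c2∈{6}] r6c2's peers cover all but 6, so r6c2=6.
Step 14. [r5c5∈{6}] r5c5 is down to just 6, so r5c5=6.
Step 15. [r1c2∈{4}] r1c2 is down to just 4. So r1c2=4.
Step 16. [r6c3∈{5}] r6c3's peers cover all but 5, so r6c3=5.
Step 17. [r3c3∈{3}] only 3 remains possible at r3c3. So r3c3=3.
Step 18. [r1c6∈{5}] only 5 remains possible at r1c6. So r1c6=5.
Step 19. [r4c6∈{2}] r4c6 is down to just 2 ⇒ r4c6=2.
Step 20. [r3c5∈{5}] r3c5's peers cover all but 5, so r3c5=5.
Step 21. [r3c4∈{4}] r3c4's peers cover all but 4. So r3c4=4.

Answer: 2 4 6 3 1 5 / 5 3 1 2 4 6 / 6 2 3 4 5 1 / 1 5 4 6 3 2 / 3 1 2 5 6 4 / 4 6 5 1 2 3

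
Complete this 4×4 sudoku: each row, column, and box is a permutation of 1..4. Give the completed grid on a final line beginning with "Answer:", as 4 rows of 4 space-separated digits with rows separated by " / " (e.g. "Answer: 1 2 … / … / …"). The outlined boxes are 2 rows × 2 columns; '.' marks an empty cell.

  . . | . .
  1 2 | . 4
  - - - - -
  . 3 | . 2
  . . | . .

Step 1. [r3c3∈{1,4}] row 3 places 1 nowhere but r3c3 ⇒ r3c3=1.
Step 2. [r3c1∈{4}] only 4 remains possible at r3c1 ⇒ r3c1=4.
Step 3. [r2c3∈{3}] r2c3's peers cover all but 3, so r2c3=3.
Step 4. [r4c2∈{1}] only 1 remains possible at r4c2 ⇒ r4c2=1.
Step 5. [r1c2∈{4}] r1c2's peers cover all but 4 ⇒ r1c2=4.
Step 6. [r4c1∈{2}] r4c1 is down to just 2. So r4c1=2.
Step 7. [r1c4∈{1}] r1c4 has the single candidate 1. So r1c4=1.
Step 8. [r1c3∈{2}] r1c3 has the single candidate 2 ⇒ r1c3=2.
Step 9. [r4c3∈{4}] r4c3 has the single candidate 4, so r4c3=4.
Step 10. [r1c1∈{3}] r1c1's peers cover all but 3. So r1c1=3.
Step 11. [r4c4∈{3}] r4c4 is down to just 3, so r4c4=3.

Answer: 3 4 2 1 / 1 2 3 4 / 4 3 1 2 / 2 1 4 3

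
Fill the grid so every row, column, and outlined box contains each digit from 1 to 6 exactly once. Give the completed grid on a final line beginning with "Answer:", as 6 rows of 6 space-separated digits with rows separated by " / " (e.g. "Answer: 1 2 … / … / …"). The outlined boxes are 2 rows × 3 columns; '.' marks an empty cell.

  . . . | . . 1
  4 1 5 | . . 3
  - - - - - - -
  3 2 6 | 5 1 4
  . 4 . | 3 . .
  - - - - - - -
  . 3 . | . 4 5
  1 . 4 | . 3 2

Step 1. [r6c4∈{6}] r6c4's peers cover all but 6 ⇒ r6c4=6.
Step 2. [r2c5∈{2,6}] 6 has one home in row 2: r2c5 ⇒ r2c5=6.
Step 3. [r5c3∈{2}] r5c3 has the single candidate 2. So r5c3=2.
Step 4. [r1c1∈{2,6}] col 1 places 2 nowhere but r1c1, so r1c1=2.
Step 5. [r4c6∈{6}] r4c6 has the single candidate 6, so r4c6=6.
Step 6. [r1c3∈{3}] r1c3 is down to just 3 ⇒ r1c3=3.
Step 7. [r4c1∈{5}] r4c1 is down to just 5 ⇒ r4c1=5.
Step 8. [r5c1∈{6}] nothing but 6 survives at r5c1 ⇒ r5c1=6.
Step 9. [r1c5∈{5}] r1c5's peers cover all but 5. So r1c5=5.
Step 10. [r1c2∈{6}] r1c2 has the single candidate 6. So r1c2=6.
Step 11. [r1c4∈{4}] r1c4's peers cover all but 4 ⇒ r1c4=4.
Step 12. [r6c2∈{5}] r6c2 is down to just 5 ⇒ r6c2=5.
Step 13. [r5c4∈{1}] r5c4 has the single candidate 1 ⇒ r5c4=1.
Step 14. [r4c5∈{2}] nothing but 2 survives at r4c5. So r4c5=2.
Step 15. [r4c3∈{1}] r4c3 has the single candidate 1 ⇒ r4c3=1.
Step 16. [r2c4∈{2}] nothing but 2 survives at r2c4. So r2c4=2.

Answer: 2 6 3 4 5 1 / 4 1 5 2 6 3 / 3 2 6 5 1 4 / 5 4 1 3 2 6 / 6 3 2 1 4 5 / 1 5 4 6 3 2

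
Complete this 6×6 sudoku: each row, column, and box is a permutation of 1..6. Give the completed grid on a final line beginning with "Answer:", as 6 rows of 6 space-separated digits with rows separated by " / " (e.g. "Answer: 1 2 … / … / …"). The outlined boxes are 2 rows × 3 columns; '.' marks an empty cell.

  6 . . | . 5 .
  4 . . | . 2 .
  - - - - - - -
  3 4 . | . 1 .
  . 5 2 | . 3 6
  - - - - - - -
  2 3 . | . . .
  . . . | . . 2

Step 1. [r6c4∈{1,3,4,5,6}] in row 6, 3 fits only at r6c4. So r6c4=3.
Step 2. [r2c2∈{1}] only 1 remains possible at r2c2, so r2c2=1.
Step 3. [r6c1∈{1,5}] in col 1, 5 fits only at r6c1 ⇒ r6c1=5.
Step 4. [r6c3∈{1,4,6}] r6c3 is the only open cell in row 6 admitting 1. So r6c3=1.
Step 5. [r6c5∈{4,6}] 4 has one home in row 6: r6c5 ⇒ r6c5=4.
Step 6. [r1c6∈{1,3,4}] across col 6, 4 lands solely at r1c6, so r1c6=4.
Step 7. [r5c5∈{6}] only 6 remains possible at r5c5, so r5c5=6.
Step 8. [r3c6∈{5}] r3c6 is down to just 5. So r3c6=5.
Step 9. [r5c6∈{1}] r5c6 is down to just 1, so r5c6=1.
Step 10. [r1c3∈{3}] r1c3 has the single candidate 3 ⇒ r1c3=3.
Step 11. [r5c3∈{4}] nothing but 4 survives at r5c3, so r5c3=4.
Step 12. [r3c3∈{6}] r3c3 is down to just 6 ⇒ r3c3=6.
Step 13. [r5c4∈{5}] r5c4 has the single candidate 5 ⇒ r5c4=5.
Step 14. [r3c4∈{2}] only 2 remains possible at r3c4 ⇒ r3c4=2.
Step 15. [r2c4∈{6}] only 6 remains possible at r2c4 ⇒ r2c4=6.
Step 16. [r6c2∈{6}] r6c2's peers cover all but 6 ⇒ r6c2=6.
Step 17. [r4c1∈{1}] nothing but 1 survives at r4c1, so r4c1=1.
Step 18. [r1c4∈{1}] r1c4 is down to just 1 ⇒ r1c4=1.
Step 19. [r2c6∈{3}] nothing but 3 survives at r2c6, so r2c6=3.
Step 20. [r2c3∈{5}] r2c3 is down to just 5. So r2c3=5.
Step 21. [r4c4∈{4}] r4c4 has the single candidate 4. So r4c4=4.
Step 22. [r1c2∈{2}] r1c2 is down to just 2, so r1c2=2.

Answer: 6 2 3 1 5 4 / 4 1 5 6 2 3 / 3 4 6 2 1 5 / 1 5 2 4 3 6 / 2 3 4 5 6 1 / 5 6 1 3 4 2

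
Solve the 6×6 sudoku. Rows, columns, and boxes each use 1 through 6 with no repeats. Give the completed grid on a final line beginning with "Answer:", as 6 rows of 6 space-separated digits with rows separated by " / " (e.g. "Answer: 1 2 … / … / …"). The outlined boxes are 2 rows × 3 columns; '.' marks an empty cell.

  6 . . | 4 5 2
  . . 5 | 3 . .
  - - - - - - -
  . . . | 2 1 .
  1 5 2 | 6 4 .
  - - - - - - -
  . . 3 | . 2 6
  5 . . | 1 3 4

Step 1. [r5c2∈{1,4}] 1 has one home in row 5: r5c2. So r5c2=1.
Step 2. [r3c1∈{3,4}] 3 has one home in col 1: r3c1, so r3c1=3.
Step 3. [r3c3∈{4,6}] r3c3 is the only open cell in col 3 admitting 4, so r3c3=4.
Step 4. [r2c1∈{2,4}] col 1 places 2 nowhere but r2c1, so r2c1=2.
Step 5. [r6c2∈{2,6}] 2 has one home in row 6: r6c2. So r6c2=2.
Step 6. [r5c4∈{5}] only 5 remains possible at r5c4. So r5c4=5.
Step 7. [r6c3∈{6}] nothing but 6 survives at r6c3 ⇒ r6c3=6.
Step 8. [r3c6∈{5}] only 5 remains possible at r3c6. So r3c6=5.
Step 9. [r1c3∈{1}] nothing but 1 survives at r1c3, so r1c3=1.
Step 10. [r2c2∈{4}] r2c2 is down to just 4 ⇒ r2c2=4.
Step 11. [r4c6∈{3}] r4c6 has the single candidate 3, so r4c6=3.
Step 12. [r5c1∈{4}] nothing but 4 survives at r5c1 ⇒ r5c1=4.
Step 13. [r2c5∈{6}] nothing but 6 survives at r2c5 ⇒ r2c5=6.
Step 14. [r3c2∈{6}] r3c2's peers cover all but 6 ⇒ r3c2=6.
Step 15. [r1c2∈{3}] r1c2 is down to just 3. So r1c2=3.
Step 16. [r2c6∈{1}] r2c6's peers cover all but 1, so r2c6=1.

Answer: 6 3 1 4 5 2 / 2 4 5 3 6 1 / 3 6 4 2 1 5 / 1 5 2 6 4 3 / 4 1 3 5 2 6 / 5 2 6 1 3 4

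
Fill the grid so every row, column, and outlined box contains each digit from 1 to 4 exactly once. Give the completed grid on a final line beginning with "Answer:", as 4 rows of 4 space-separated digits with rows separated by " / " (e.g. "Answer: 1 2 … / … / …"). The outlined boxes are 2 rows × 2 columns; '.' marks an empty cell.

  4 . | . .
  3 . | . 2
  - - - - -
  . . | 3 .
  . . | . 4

Step 1. [r3c4∈{1}] r3c4's peers cover all but 1. So r3c4=1.
Step 2. [r3c1∈{2}] only 2 remains possible at r3c1, so r3c1=2.
Step 3. [r2c2∈{1}] r2c2's peers cover all but 1. So r2c2=1.
Step 4. [r4c1∈{1}] nothing but 1 survives at r4c1. So r4c1=1.
Step 5. [r1c2∈{2}] r1c2 has the single candidate 2 ⇒ r1c2=2.
Step 6. [r3c2∈{4}] only 4 remains possible at r3c2, so r3c2=4.
Step 7. [r4c3∈{2}] only 2 remains possible at r4c3. So r4c3=2.
Step 8. [r4c2∈{3}] r4c2 has the single candidate 3, so r4c2=3.
Step 9. [r2c3∈{4}] nothing but 4 survives at r2c3, so r2c3=4.
Step 10. [r1c4∈{3}] r1c4 is down to just 3 ⇒ r1c4=3.
Step 11. [r1c3∈{1}] nothing but 1 survives at r1c3. So r1c3=1.

Answer: 4 2 1 3 / 3 1 4 2 / 2 4 3 1 / 1 3 2 4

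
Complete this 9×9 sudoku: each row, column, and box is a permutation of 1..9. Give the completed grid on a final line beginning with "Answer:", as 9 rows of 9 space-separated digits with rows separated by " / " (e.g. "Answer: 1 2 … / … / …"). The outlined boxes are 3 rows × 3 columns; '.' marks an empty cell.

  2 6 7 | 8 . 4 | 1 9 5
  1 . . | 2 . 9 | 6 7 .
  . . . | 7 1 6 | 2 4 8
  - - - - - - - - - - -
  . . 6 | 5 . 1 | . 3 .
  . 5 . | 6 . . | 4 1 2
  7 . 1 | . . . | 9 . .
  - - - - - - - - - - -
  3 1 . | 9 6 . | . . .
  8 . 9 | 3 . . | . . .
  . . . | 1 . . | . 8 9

Step 1. [r7c6∈{2,5,7,8}] row 7 places 8 nowhere but r7c6, so r7c6=8.
Step 2. [r2c5∈{3,5}] r2c5 is the only open cell in box 2 admitting 5 ⇒ r2c5=5.
Step 3. [r5c1∈{9}] nothing but 9 survives at r5c1. So r5c1=9.
Step 4. [r4c5∈{2,4,7,8,9}] across row 4, 9 lands solely at r4c5 ⇒ r4c5=9.
Step 5. [r4c2∈{2,4,8}] in row 4, 2 fits only at r4c2, so r4c2=2.
Step 6. [r6c8∈{5,6}] 5 has one home in row 6: r6c8 ⇒ r6c8=5.
Step 7. [r8c9∈{1,4,6,7}] r8c9 is the only open cell in row 8 admitting 1. So r8c9=1.
Step 8. [r4c9∈{7}] nothing but 7 survives at r4c9. So r4c9=7.
Step 9. [r7c7∈{5,7}] r7c7 is the only open cell in row 7 admitting 7. So r7c7=7.
Step 10. [r7c3∈{2,4,5}] row 7 places 5 nowhere but r7c3. So r7c3=5.
Step 11. [r3c3∈{3}] nothing but 3 survives at r3c3. So r3c3=3.
Step 12. [r6c2∈{3,4,8}] col 2 places 3 nowhere but r6c2 ⇒ r6c2=3.
Step 13. [r6c5∈{2,4,8}] in row 6, 8 fits only at r6c5. So r6c5=8.
Step 14. [r9c3∈{2,4}] across col 3, 2 lands solely at r9c3 ⇒ r9c3=2.
Step 15. [r8c5∈{2,4,7}] r8c5 is the only open cell in col 5 admitting 2 ⇒ r8c5=2.
Step 16. [r8c2∈{4,7}] r8c2 is the only open cell in row 8 admitting 4 ⇒ r8c2=4.
Step 17. [r8c6∈{5,7}] r8c6 is the only open cell in row 8 admitting 7. So r8c6=7.
Step 18. [r5c3∈{8}] r5c3 is down to just 8 ⇒ r5c3=8.
Step 19. [r1c5∈{3}] r1c5 is down to just 3 ⇒ r1c5=3.
Step 20. [r8c7∈{5}] only 5 remains possible at r8c7, so r8c7=5.
Step 21. [r6c9∈{6}] r6c9's peers cover all but 6 ⇒ r6c9=6.
Step 22. [r7c9∈{4}] r7c9's peers cover all but 4, so r7c9=4.
Step 23. [r2c9∈{3}] r2c9 is down to just 3, so r2c9=3.
Step 24. [r6c4∈{4}] r6c4 has the single candidate 4, so r6c4=4.
Step 25. [r9c5∈{4}] nothing but 4 survives at r9c5, so r9c5=4.
Step 26. [r9c1∈{6}] r9c1 is down to just 6, so r9c1=6.
Step 27. [r2c2∈{8}] r2c2 has the single candidate 8 ⇒ r2c2=8.
Step 28. [r3c1∈{5}] nothing but 5 survives at r3c1. So r3c1=5.
Step 29. [r9c2∈{7}] r9c2's peers cover all but 7 ⇒ r9c2=7.
Step 30. [r4c7∈{8}] r4c7's peers cover all but 8. So r4c7=8.
Step 31. [r8c8∈{6}] nothing but 6 survives at r8c8, so r8c8=6.
Step 32. [r4c1∈{4}] r4c1 is down to just 4, so r4c1=4.
Step 33. [r6c6∈{2}] r6c6 has the single candidate 2. So r6c6=2.
Step 34. [r7c8∈{2}] only 2 remains possible at r7c8. So r7c8=2.
Step 35. [r5c6∈{3}] r5c6 is down to just 3. So r5c6=3.
Step 36. [r5c5∈{7}] nothing but 7 survives at r5c5. So r5c5=7.
Step 37. [r9c7∈{3}] r9c7 has the single candidate 3 ⇒ r9c7=3.
Step 38. [r3c2∈{9}] r3c2's peers cover all but 9 ⇒ r3c2=9.
Step 39. [r2c3∈{4}] r2c3's peers cover all but 4 ⇒ r2c3=4.
Step 40. [r9c6∈{5}] r9c6 is down to just 5. So r9c6=5.

Answer: 2 6 7 8 3 4 1 9 5 / 1 8 4 2 5 9 6 7 3 / 5 9 3 7 1 6 2 4 8 / 4 2 6 5 9 1 8 3 7 / 9 5 8 6 7 3 4 1 2 / 7 3 1 4 8 2 9 5 6 / 3 1 5 9 6 8 7 2 4 / 8 4 9 3 2 7 5 6 1 / 6 7 2 1 4 5 3 8 9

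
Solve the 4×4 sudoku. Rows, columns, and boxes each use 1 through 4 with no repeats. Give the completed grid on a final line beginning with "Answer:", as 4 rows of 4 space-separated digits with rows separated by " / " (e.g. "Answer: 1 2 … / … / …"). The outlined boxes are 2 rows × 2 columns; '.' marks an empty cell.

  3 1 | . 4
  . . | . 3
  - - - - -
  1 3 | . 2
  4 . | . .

Step 1. [r2c3∈{1,2}] in row 2, 1 fits only at r2c3. So r2c3=1.
Step 2. [r4c2∈{2}] r4c2 is down to just 2, so r4c2=2.
Step 3. [r2c2∈{4}] r2c2 has the single candidate 4 ⇒ r2c2=4.
Step 4. [r1c3∈{2}] r1c3's peers cover all but 2 ⇒ r1c3=2.
Step 5. [r4c4∈{1}] r4c4 is down to just 1 ⇒ r4c4=1.
Step 6. [r4c3∈{3}] r4c3's peers cover all but 3. So r4c3=3.
Step 7. [r2c1∈{2}] r2c1's peers cover all but 2. So r2c1=2.
Step 8. [r3c3∈{4}] r3c3 is down to just 4, so r3c3=4.

Answer: 3 1 2 4 / 2 4 1 3 / 1 3 4 2 / 4 2 3 1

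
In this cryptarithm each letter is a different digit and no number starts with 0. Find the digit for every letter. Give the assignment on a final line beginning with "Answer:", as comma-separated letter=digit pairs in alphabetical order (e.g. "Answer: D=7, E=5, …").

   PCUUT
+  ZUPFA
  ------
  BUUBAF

Step 1. [col 1: T + A ≡ F (mod 10)] T=5 is one option consistent with column 1 (T + A ≡ F (mod 10), carry-in 0) — take it ⇒ T=5.
Step 2. [col 1: T + A ≡ F (mod 10)] several values work for F in column 1 (T + A ≡ F (mod 10), carry-in 0); try F=3 ⇒ F=3.
Step 3. [col 1: T + A ≡ F (mod 10)] column 1: given T=5, F=3, carry-in 0, and digits 3,5 already taken and all letters distinct, T+A≡F (mod 10) forces A=8, so A=8.
Step 4. [col 2: U + F ≡ A (mod 10)] in column 2 we have U+F≡A with carry-in 1; given F=3, A=8 and digits 3,5,8 already taken and all letters distinct, that pins U to 4 ⇒ U=4.
Step 5. [col 3: U + P ≡ B (mod 10)] several values work for B in column 3 (U + P ≡ B (mod 10), carry-in 0); try B=1. So B=1.
Step 6. [col 3: U + P ≡ B (mod 10)] in column 3 we have U+P≡B with carry-in 0; given U=4, B=1 and digits 1,3,4,5,8 already taken and all letters distinct, that pins P to 7, so P=7.
Step 7. [col 4: C + U ≡ U (mod 10)] from column 4 (U=4, carry-in 1, digits 1,3,4,5,7,8 already taken and all letters distinct): C must equal 9. So C=9.
Step 8. [col 5: P + Z ≡ U (mod 10)] from column 5 (P=7, U=4, carry-in 1, digits 1,3,4,5,7,8,9 already taken and all letters distinct): Z must equal 6, so Z=6.

Answer: A=8, B=1, C=9, F=3, P=7, T=5, U=4, Z=6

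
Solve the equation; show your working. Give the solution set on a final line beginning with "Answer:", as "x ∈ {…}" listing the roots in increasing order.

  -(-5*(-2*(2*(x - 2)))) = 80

Step 1. [-(-5*(-2*(2*(x - 2)))) = 80] flip signs both sides. So neg: -5*(-2*(2*(x - 2))) = -80.
Step 2. [-5*(-2*(2*(x - 2))) = -80] LHS = -5·(…); ÷-5 both sides, so div: -2*(2*(x - 2)) = 16.
Step 3. [-2*(2*(x - 2)) = 16] -2·(inner) — divide through by -2 ⇒ div: 2*(x - 2) = -8.
Step 4. [2*(x - 2) = -8] leading coefficient 2: divide by 2, so div: x - 2 = -4.
Step 5. [x - 2 = -4] -2 is outermost — add 2 both sides. So sub: x = -2.

Answer: x ∈ {-2}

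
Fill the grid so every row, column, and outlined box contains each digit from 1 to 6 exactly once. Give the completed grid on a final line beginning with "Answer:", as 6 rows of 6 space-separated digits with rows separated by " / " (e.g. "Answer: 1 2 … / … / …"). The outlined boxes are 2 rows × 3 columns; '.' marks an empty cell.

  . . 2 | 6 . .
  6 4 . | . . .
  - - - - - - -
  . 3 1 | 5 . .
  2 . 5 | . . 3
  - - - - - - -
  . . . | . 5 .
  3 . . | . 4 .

Step 1. [r6c2∈{1,2,5,6}] across row 6, 5 lands solely at r6c2. So r6c2=5.
Step 2. [r5c2∈{1,2,6}] 2 has one home in col 2: r5c2 ⇒ r5c2=2.
Step 3. [r5c1∈{1,4}] 1 has one home in box 5: r5c1 ⇒ r5c1=1.
Step 4. [r1c5∈{1,3}] r1c5 is the only open cell in row 1 admitting 3, so r1c5=3.
Step 5. [r2c6∈{1,2,5}] across row 2, 5 lands solely at r2c6 ⇒ r2c6=5.
Step 6. [r5c6∈{6}] only 6 remains possible at r5c6. So r5c6=6.
Step 7. [r4c4∈{1,4}] in row 4, 4 fits only at r4c4 ⇒ r4c4=4.
Step 8. [r4c5∈{1,6}] across row 4, 1 lands solely at r4c5, so r4c5=1.
Step 9. [r2c4∈{1,2}] 1 has one home in row 2: r2c4, so r2c4=1.
Step 10. [r3c6∈{2}] r3c6 has the single candidate 2. So r3c6=2.
Step 11. [r1c6∈{4}] nothing but 4 survives at r1c6, so r1c6=4.
Step 12. [r4c2∈{6}] only 6 remains possible at r4c2 ⇒ r4c2=6.
Step 13. [r1c2∈{1}] nothing but 1 survives at r1c2. So r1c2=1.
Step 14. [r6c6∈{1}] nothing but 1 survives at r6c6. So r6c6=1.
Step 15. [r5c3∈{4}] r5c3's peers cover all but 4. So r5c3=4.
Step 16. [r3c1∈{4}] r3c1 has the single candidate 4, so r3c1=4.
Step 17. [r5c4∈{3}] r5c4 is down to just 3. So r5c4=3.
Step 18. [r2c3∈{3}] r2c3's peers cover all but 3. So r2c3=3.
Step 19. [r3c5∈{6}] only 6 remains possible at r3c5 ⇒ r3c5=6.
Step 20. [r6c4∈{2}] r6c4's peers cover all but 2. So r6c4=2.
Step 21. [r2c5∈{2}] nothing but 2 survives at r2c5 ⇒ r2c5=2.
Step 22. [r1c1∈{5}] r1c1 is down to just 5, so r1c1=5.
Step 23. [r6c3∈{6}] r6c3 has the single candidate 6, so r6c3=6.

Answer: 5 1 2 6 3 4 / 6 4 3 1 2 5 / 4 3 1 5 6 2 / 2 6 5 4 1 3 / 1 2 4 3 5 6 / 3 5 6 2 4 1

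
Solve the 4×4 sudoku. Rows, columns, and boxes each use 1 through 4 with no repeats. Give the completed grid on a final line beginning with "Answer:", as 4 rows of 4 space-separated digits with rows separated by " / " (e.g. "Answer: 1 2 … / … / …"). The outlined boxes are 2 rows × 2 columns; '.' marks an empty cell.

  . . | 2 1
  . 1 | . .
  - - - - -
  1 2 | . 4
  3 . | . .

Step 1. [r2c3∈{3,4}] in col 3, 4 fits only at r2c3 ⇒ r2c3=4.
Step 2. [r1c2∈{3,4}] row 1 places 3 nowhere but r1c2 ⇒ r1c2=3.
Step 3. [r2c4∈{3}] only 3 remains possible at r2c4, so r2c4=3.
Step 4. [r4c4∈{2}] r4c4 has the single candidate 2, so r4c4=2.
Step 5. [r4c3∈{1}] nothing but 1 survives at r4c3. So r4c3=1.
Step 6. [r3c3∈{3}] nothing but 3 survives at r3c3 ⇒ r3c3=3.
Step 7. [r1c1∈{4}] nothing but 4 survives at r1c1 ⇒ r1c1=4.
Step 8. [r2c1∈{2}] only 2 remains possible at r2c1 ⇒ r2c1=2.
Step 9. [r4c2∈{4}] r4c2's peers cover all but 4. So r4c2=4.

Answer: 4 3 2 1 / 2 1 4 3 / 1 2 3 4 / 3 4 1 2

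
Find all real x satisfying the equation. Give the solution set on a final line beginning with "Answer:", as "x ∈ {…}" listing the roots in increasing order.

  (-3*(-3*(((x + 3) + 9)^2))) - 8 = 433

Step 1. [(-3*(-3*(((x + 3) + 9)^2))) - 8 = 433] add 8: x sits inside (… - 8) ⇒ sub: -3*(-3*(((x + 3) + 9)^2)) = 441.
Step 2. [-3*(-3*(((x + 3) + 9)^2)) = 441] -3 out front; divide by -3. So div: -3*(((x + 3) + 9)^2) = -147.
Step 3. [-3*(((x + 3) + 9)^2) = -147] -3·(inner) — divide through by -3 ⇒ div: ((x + 3) + 9)^2 = 49.
Step 4. [((x + 3) + 9)^2 = 49] 49 ≥ 0, LHS is (·)² — take ±√. So sqrt: (x + 3) + 9 = 7 or -7.
Step 5. [(x + 3) + 9 = 7 or -7] 9 comes off first (subtract 9) ⇒ sub: x + 3 = -2 or -16.
Step 6. [x + 3 = -2 or -16] the outer +3 inverts by subtracting 3 ⇒ sub: x = -5 or -19.

Answer: x ∈ {-19, -5}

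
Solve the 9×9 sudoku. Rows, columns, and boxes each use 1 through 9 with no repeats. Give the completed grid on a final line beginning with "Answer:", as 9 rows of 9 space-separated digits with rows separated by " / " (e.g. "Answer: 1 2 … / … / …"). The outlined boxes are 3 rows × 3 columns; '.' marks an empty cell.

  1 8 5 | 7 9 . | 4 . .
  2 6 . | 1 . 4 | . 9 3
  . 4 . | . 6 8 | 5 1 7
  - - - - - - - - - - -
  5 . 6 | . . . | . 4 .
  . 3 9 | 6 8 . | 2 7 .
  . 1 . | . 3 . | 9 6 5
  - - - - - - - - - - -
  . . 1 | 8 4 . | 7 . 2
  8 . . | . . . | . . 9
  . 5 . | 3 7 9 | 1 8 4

Step 1. [r8c4∈{2,5}] r8c4 is the only open cell in col 4 admitting 5 ⇒ r8c4=5.
Step 2. [r8c3∈{2,3,4,7}] row 8 places 4 nowhere but r8c3 ⇒ r8c3=4.
Step 3. [r7c1∈{3,6,9}] 3 has one home in box 7: r7c1. So r7c1=3.
Step 4. [r6c1∈{4,7}] col 1 places 7 nowhere but r6c1, so r6c1=7.
Step 5. [r6c6∈{2}] nothing but 2 survives at r6c6, so r6c6=2.
Step 6. [r4c5∈{1}] nothing but 1 survives at r4c5 ⇒ r4c5=1.
Step 7. [r4c7∈{3,8}] row 4 places 3 nowhere but r4c7 ⇒ r4c7=3.
Step 8. [r4c2∈{2}] r4c2 has the single candidate 2, so r4c2=2.
Step 9. [r8c6∈{1,6}] row 8 places 1 nowhere but r8c6 ⇒ r8c6=1.
Step 10. [r1c9∈{6}] r1c9 is down to just 6. So r1c9=6.
Step 11. [r2c7∈{8}] only 8 remains possible at r2c7 ⇒ r2c7=8.
Step 12. [r4c4∈{9}] r4c4 is down to just 9, so r4c4=9.
Step 13. [r1c6∈{3}] r1c6's peers cover all but 3. So r1c6=3.
Step 14. [r4c9∈{8}] nothing but 8 survives at r4c9 ⇒ r4c9=8.
Step 15. [r6c4∈{4}] r6c4 is down to just 4 ⇒ r6c4=4.
Step 16. [r9c1∈{6}] r9c1 is down to just 6, so r9c1=6.
Step 17. [r3c4∈{2}] only 2 remains possible at r3c4 ⇒ r3c4=2.
Step 18. [r8c8∈{3}] r8c8 is down to just 3 ⇒ r8c8=3.
Step 19. [r7c2∈{9}] r7c2's peers cover all but 9. So r7c2=9.
Step 20. [r2c5∈{5}] nothing but 5 survives at r2c5, so r2c5=5.
Step 21. [r1c8∈{2}] r1c8 is down to just 2 ⇒ r1c8=2.
Step 22. [r6c3∈{8}] r6c3 is down to just 8. So r6c3=8.
Step 23. [r3c1∈{9}] only 9 remains possible at r3c1 ⇒ r3c1=9.
Step 24. [r4c6∈{7}] only 7 remains possible at r4c6. So r4c6=7.
Step 25. [r5c6∈{5}] r5c6 is down to just 5, so r5c6=5.
Step 26. [r2c3∈{7}] r2c3 has the single candidate 7. So r2c3=7.
Step 27. [r9c3∈{2}] r9c3 is down to just 2. So r9c3=2.
Step 28. [r7c8∈{5}] only 5 remains possible at r7c8, so r7c8=5.
Step 29. [r5c1∈{4}] r5c1 has the single candidate 4 ⇒ r5c1=4.
Step 30. [r7c6∈{6}] only 6 remains possible at r7c6 ⇒ r7c6=6.
Step 31. [r8c5∈{2}] only 2 remains possible at r8c5 ⇒ r8c5=2.
Step 32. [r3c3∈{3}] r3c3 has the single candidate 3 ⇒ r3c3=3.
Step 33. [r8c7∈{6}] r8c7 has the single candidate 6, so r8c7=6.
Step 34. [r5c9∈{1}] only 1 remains possible at r5c9 ⇒ r5c9=1.
Step 35. [r8c2∈{7}] r8c2 is down to just 7 ⇒ r8c2=7.

Answer: 1 8 5 7 9 3 4 2 6 / 2 6 7 1 5 4 8 9 3 / 9 4 3 2 6 8 5 1 7 / 5 2 6 9 1 7 3 4 8 / 4 3 9 6 8 5 2 7 1 / 7 1 8 4 3 2 9 6 5 / 3 9 1 8 4 6 7 5 2 / 8 7 4 5 2 1 6 3 9 / 6 5 2 3 7 9 1 8 4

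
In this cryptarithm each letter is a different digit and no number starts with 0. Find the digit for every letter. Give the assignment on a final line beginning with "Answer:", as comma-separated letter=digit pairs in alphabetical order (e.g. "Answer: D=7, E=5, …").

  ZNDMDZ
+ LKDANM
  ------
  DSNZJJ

Step 1. [col 1: Z + M ≡ J (mod 10)] Z=2 is one option consistent with column 1 (Z + M ≡ J (mod 10), carry-in 0) — take it ⇒ Z=2.
Step 2. [col 1: Z + M ≡ J (mod 10)] no forcing yet in column 1 (carry-in 0); J=6 is free and consistent — try it ⇒ J=6.
Step 3. [col 1: Z + M ≡ J (mod 10)] from column 1 (Z=2, J=6, carry-in 0, digits 2,6 already taken and all letters distinct): M must equal 4. So M=4.
Step 4. [col 2: D + N ≡ J (mod 10)] no forcing yet in column 2 (carry-in 0); N=1 is free and consistent — try it. So N=1.
Step 5. [col 2: D + N ≡ J (mod 10)] column 2: given N=1, J=6, carry-in 0, and digits 1,2,4,6 already taken and all letters distinct, D+N≡J (mod 10) forces D=5. So D=5.
Step 6. [col 3: M + A ≡ Z (mod 10)] in column 3 we have M+A≡Z with carry-in 0; given M=4, Z=2 and digits 1,2,4,5,6 already taken and all letters distinct, that pins A to 8 ⇒ A=8.
Step 7. [col 5: N + K ≡ S (mod 10)] column 5: given N=1, carry-in 1, and digits 1,2,4,5,6,8 already taken and all letters distinct, N+K≡S (mod 10) forces S=9, so S=9.
Step 8. [col 5: N + K ≡ S (mod 10)] column 5 reads N+K+carry(1)=S with N=1, S=9; with digits 1,2,4,5,6,8,9 already taken and all letters distinct, the only value for K is 7, so K=7.
Step 9. [col 6: Z + L ≡ D (mod 10)] from column 6 (Z=2, D=5, carry-in 0, digits 1,2,4,5,6,7,8,9 already taken and all letters distinct): L must equal 3. So L=3.

Answer: A=8, D=5, J=6, K=7, L=3, M=4, N=1, S=9, Z=2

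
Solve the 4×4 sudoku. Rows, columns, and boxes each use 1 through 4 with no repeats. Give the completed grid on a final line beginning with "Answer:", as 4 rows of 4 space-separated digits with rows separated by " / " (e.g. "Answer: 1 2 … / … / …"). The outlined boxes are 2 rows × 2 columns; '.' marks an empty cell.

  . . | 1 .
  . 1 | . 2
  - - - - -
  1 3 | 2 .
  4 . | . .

Step 1. [r2c1∈{3}] nothing but 3 survives at r2c1, so r2c1=3.
Step 2. [r1c4∈{3,4}] across row 1, 3 lands solely at r1c4, so r1c4=3.
Step 3. [r1c2∈{2,4}] 4 has one home in row 1: r1c2. So r1c2=4.
Step 4. [r4c2∈{2}] r4c2's peers cover all but 2 ⇒ r4c2=2.
Step 5. [r4c4∈{1}] r4c4 is down to just 1, so r4c4=1.
Step 6. [r4c3∈{3}] r4c3's peers cover all but 3 ⇒ r4c3=3.
Step 7. [r3c4∈{4}] r3c4 is down to just 4. So r3c4=4.
Step 8. [r1c1∈{2}] only 2 remains possible at r1c1 ⇒ r1c1=2.
Step 9. [r2c3∈{4}] only 4 remains possible at r2c3 ⇒ r2c3=4.

Answer: 2 4 1 3 / 3 1 4 2 / 1 3 2 4 / 4 2 3 1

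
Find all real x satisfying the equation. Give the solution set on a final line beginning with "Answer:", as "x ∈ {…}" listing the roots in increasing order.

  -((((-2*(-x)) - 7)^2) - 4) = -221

Step 1. [-((((-2*(-x)) - 7)^2) - 4) = -221] leading − — multiply by −1, so neg: (((-2*(-x)) - 7)^2) - 4 = 221.
Step 2. [(((-2*(-x)) - 7)^2) - 4 = 221] -4 is outermost — add 4 both sides, so sub: ((-2*(-x)) - 7)^2 = 225.
Step 3. [((-2*(-x)) - 7)^2 = 225] LHS squared, RHS 225 ≥ 0: apply √ (±) ⇒ sqrt: (-2*(-x)) - 7 = 15 or -15.
Step 4. [(-2*(-x)) - 7 = 15 or -15] 7 comes off first (add 7) ⇒ sub: -2*(-x) = 22 or -8.
Step 5. [-2*(-x) = 22 or -8] LHS = -2·(…); ÷-2 both sides ⇒ div: -x = -11 or 4.
Step 6. [-x = -11 or 4] LHS negated; negate both sides. So neg: x = 11 or -4.

Answer: x ∈ {-4, 11}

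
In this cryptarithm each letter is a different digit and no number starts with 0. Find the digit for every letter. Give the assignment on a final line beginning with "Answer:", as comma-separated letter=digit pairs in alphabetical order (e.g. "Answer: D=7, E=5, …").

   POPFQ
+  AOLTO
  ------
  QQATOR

Step 1. [col 1: Q + O ≡ R (mod 10)] R=3 is one option consistent with column 1 (Q + O ≡ R (mod 10), carry-in 0) — take it, so R=3.
Step 2. [col 1: Q + O ≡ R (mod 10)] O=2 is one option consistent with column 1 (Q + O ≡ R (mod 10), carry-in 0) — take it. So O=2.
Step 3. [col 1: Q + O ≡ R (mod 10)] column 1: given O=2, R=3, carry-in 0, and digits 2,3 already taken and all letters distinct, Q+O≡R (mod 10) forces Q=1. So Q=1.
Step 4. [col 2: F + T ≡ O (mod 10)] several values work for F in column 2 (F + T ≡ O (mod 10), carry-in 0); try F=8. So F=8.
Step 5. [col 2: F + T ≡ O (mod 10)] from column 2 (F=8, O=2, carry-in 0, digits 1,2,3,8 already taken and all letters distinct): T must equal 4, so T=4.
Step 6. [col 3: P + L ≡ T (mod 10)] column 3 (P + L ≡ T (mod 10), carry-in 1) doesn't pin L yet; pick L=7 and continue ⇒ L=7.
Step 7. [col 3: P + L ≡ T (mod 10)] column 3 reads P+L+carry(1)=T with L=7, T=4; with digits 1,2,3,4,7,8 already taken and all letters distinct, the only value for P is 6. So P=6.
Step 8. [col 4: O + O ≡ A (mod 10)] column 4 reads O+O+carry(1)=A with O=2; with digits 1,2,3,4,6,7,8 already taken and all letters distinct, the only value for A is 5. So A=5.

Answer: A=5, F=8, L=7, O=2, P=6, Q=1, R=3, T=4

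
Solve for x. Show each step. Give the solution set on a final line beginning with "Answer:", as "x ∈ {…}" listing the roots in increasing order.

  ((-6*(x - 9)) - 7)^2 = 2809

Step 1. [((-6*(x - 9)) - 7)^2 = 2809] 2809 ≥ 0, LHS is (·)² — take ±√ ⇒ sqrt: (-6*(x - 9)) - 7 = 53 or -53.
Step 2. [(-6*(x - 9)) - 7 = 53 or -53] -7 is outermost — add 7 both sides. So sub: -6*(x - 9) = 60 or -46.
Step 3. [-6*(x - 9) = 60 or -46] -6 out front; divide by -6. So div: x - 9 = -10 or 23/3.
Step 4. [x - 9 = -10 or 23/3] the outer -9 inverts by adding 9, so sub: x = -1 or 50/3.

Answer: x ∈ {-1, 50/3}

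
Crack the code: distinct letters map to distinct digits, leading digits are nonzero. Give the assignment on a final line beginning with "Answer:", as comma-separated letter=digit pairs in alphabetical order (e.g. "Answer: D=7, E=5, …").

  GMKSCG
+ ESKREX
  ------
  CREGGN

Step 1. [col 1: G + X ≡ N (mod 10)] N=9 is one option consistent with column 1 (G + X ≡ N (mod 10), carry-in 0) — take it, so N=9.
Step 2. [col 1: G + X ≡ N (mod 10)] several values work for G in column 1 (G + X ≡ N (mod 10), carry-in 0); try G=1, so G=1.
Step 3. [col 1: G + X ≡ N (mod 10)] from column 1 (G=1, N=9, carry-in 0, digits 1,9 already taken and all letters distinct): X must equal 8 ⇒ X=8.
Step 4. [col 2: C + E ≡ G (mod 10)] column 2 (C + E ≡ G (mod 10), carry-in 0) doesn't pin C yet; pick C=6 and continue. So C=6.
Step 5. [col 2: C + E ≡ G (mod 10)] column 2 reads C+E+carry(0)=G with C=6, G=1; with digits 1,6,8,9 already taken and all letters distinct, the only value for E is 5. So E=5.
Step 6. [col 3: S + R ≡ G (mod 10)] S=3 is one option consistent with column 3 (S + R ≡ G (mod 10), carry-in 1) — take it ⇒ S=3.
Step 7. [col 3: S + R ≡ G (mod 10)] column 3 reads S+R+carry(1)=G with S=3, G=1; with digits 1,3,5,6,8,9 already taken and all letters distinct, the only value for R is 7, so R=7.
Step 8. [col 4: K + K ≡ E (mod 10)] column 4: given E=5, carry-in 1, and digits 1,3,5,6,7,8,9 already taken and all letters distinct, K+K≡E (mod 10) forces K=2, so K=2.
Step 9. [col 5: M + S ≡ R (mod 10)] in column 5 we have M+S≡R with carry-in 0; given S=3, R=7 and digits 1,2,3,5,6,7,8,9 already taken and all letters distinct, that pins M to 4, so M=4.

Answer: C=6, E=5, G=1, K=2, M=4, N=9, R=7, S=3, X=8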